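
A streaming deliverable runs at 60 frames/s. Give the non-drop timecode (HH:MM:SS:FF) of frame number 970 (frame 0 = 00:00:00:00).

970 ÷ 60 = 16 full seconds, remainder 10 frames.
16 s = 0 h 0 min 16 s.
Timecode: 00:00:16:10.

00:00:16:10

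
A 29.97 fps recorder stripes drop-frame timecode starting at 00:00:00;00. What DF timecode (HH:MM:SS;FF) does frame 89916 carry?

00:50:00;06

Each 10-minute DF block holds 10 × 60 × 30 − 9 × 2 = 17982 frames. 89916 ÷ 17982 → 5 full blocks, remainder 6.
Within the partial block the first minute is 1800 frames and each further minute 1798, so 0 further minute boundaries passed. Total skipped labels = 18 × 5 + 2 × 0 = 90.
Non-drop label index = 89916 + 90 = 90006; at 30 labels/s that is 00:50:00:06, i.e. DF 00:50:00;06.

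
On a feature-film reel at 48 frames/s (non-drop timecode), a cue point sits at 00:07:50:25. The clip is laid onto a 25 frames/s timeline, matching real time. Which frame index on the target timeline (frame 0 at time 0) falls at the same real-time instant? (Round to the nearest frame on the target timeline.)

Source frame index: (0×3600 + 7×60 + 50) × 48 + 25 = 22585.
Real time: 22585 / (48) = 22585/48 s.
Target frame: (22585/48) × (25) = 564625/48 ≈ 11763.021 → 11763.

frame 11763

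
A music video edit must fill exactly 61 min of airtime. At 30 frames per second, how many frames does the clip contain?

109800 frames

61 min = 3660 s.
Frames = 3660 × 30 = 109800.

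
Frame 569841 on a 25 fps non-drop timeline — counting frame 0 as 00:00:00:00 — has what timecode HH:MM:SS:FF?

06:19:53:16

569841 ÷ 25 = 22793 full seconds, remainder 16 frames.
22793 s = 6 h 19 min 53 s.
Timecode: 06:19:53:16.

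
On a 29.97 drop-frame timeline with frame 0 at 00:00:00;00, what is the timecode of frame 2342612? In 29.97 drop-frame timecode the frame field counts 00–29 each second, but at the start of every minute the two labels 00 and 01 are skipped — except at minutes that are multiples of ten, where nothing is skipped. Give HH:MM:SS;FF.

Each 10-minute DF block holds 10 × 60 × 30 − 9 × 2 = 17982 frames. 2342612 ÷ 17982 → 130 full blocks, remainder 4952.
Within the partial block the first minute is 1800 frames and each further minute 1798, so 2 further minute boundaries passed. Total skipped labels = 18 × 130 + 2 × 2 = 2344.
Non-drop label index = 2342612 + 2344 = 2344956; at 30 labels/s that is 21:42:45:06, i.e. DF 21:42:45;06.

21:42:45;06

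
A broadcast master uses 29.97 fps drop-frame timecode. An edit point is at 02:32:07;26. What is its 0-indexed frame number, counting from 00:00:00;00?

273562

Complete 10-minute blocks: 15, each 17982 frames → 269730.
Remaining 2 whole minutes in the current block: 1800 + 1 × 1798 = 3598 frames.
Within the current minute: 7 × 30 + 26 − 2 = 234 (labels ;00/;01 skipped at this minute). Total = 269730 + 3598 + 234 = 273562.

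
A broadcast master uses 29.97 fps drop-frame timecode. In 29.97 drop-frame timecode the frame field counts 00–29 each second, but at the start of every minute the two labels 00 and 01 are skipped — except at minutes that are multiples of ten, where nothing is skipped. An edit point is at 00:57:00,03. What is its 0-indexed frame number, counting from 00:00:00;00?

Complete 10-minute blocks: 5, each 17982 frames → 89910.
Remaining 7 whole minutes in the current block: 1800 + 6 × 1798 = 12588 frames.
Within the current minute: 0 × 30 + 3 − 2 = 1 (labels ;00/;01 skipped at this minute). Total = 89910 + 12588 + 1 = 102499.

102499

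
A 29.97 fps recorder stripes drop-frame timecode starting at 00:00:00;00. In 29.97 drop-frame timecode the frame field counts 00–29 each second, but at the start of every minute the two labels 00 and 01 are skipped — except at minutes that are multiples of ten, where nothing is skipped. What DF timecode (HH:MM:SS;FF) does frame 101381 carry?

00:56:22;23

Each 10-minute DF block holds 10 × 60 × 30 − 9 × 2 = 17982 frames. 101381 ÷ 17982 → 5 full blocks, remainder 11471.
Within the partial block the first minute is 1800 frames and each further minute 1798, so 6 further minute boundaries passed. Total skipped labels = 18 × 5 + 2 × 6 = 102.
Non-drop label index = 101381 + 102 = 101483; at 30 labels/s that is 00:56:22:23, i.e. DF 00:56:22;23.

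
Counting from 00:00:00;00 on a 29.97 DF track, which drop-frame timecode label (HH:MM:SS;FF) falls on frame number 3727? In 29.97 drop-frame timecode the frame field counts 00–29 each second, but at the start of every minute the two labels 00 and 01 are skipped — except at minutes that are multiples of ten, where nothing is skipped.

Each 10-minute DF block holds 10 × 60 × 30 − 9 × 2 = 17982 frames. 3727 ÷ 17982 → 0 full blocks, remainder 3727.
Within the partial block the first minute is 1800 frames and each further minute 1798, so 2 further minute boundaries passed. Total skipped labels = 18 × 0 + 2 × 2 = 4.
Non-drop label index = 3727 + 4 = 3731; at 30 labels/s that is 00:02:04:11, i.e. DF 00:02:04;11.

00:02:04;11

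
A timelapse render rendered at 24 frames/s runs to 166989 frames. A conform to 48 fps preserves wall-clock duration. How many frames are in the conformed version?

Frames at target rate = 166989 × (48) / (24) = 333978.

333978 frames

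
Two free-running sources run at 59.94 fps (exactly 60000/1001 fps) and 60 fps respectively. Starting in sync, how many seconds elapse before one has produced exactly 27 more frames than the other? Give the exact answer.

450.45 seconds

The gap grows by |60 − 60000/1001| = 60/1001 frames per second.
Time for a 27-frame gap: 27 ÷ (60/1001) = 450.45 s.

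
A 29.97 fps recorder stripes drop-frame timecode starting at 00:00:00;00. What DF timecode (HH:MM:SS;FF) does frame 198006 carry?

Ten DF minutes hold 17982 frames, so frame 198006 lies in block 11 (frames 197802–215783) with 204 frames into that block.
The block's first minute is 1800 frames and the rest 1798 each; 204 frames reaches minute 0, so 11 × 18 + 0 × 2 = 198 labels have been skipped so far.
Adding those back, label number 198006 + 198 = 198204 at 30 labels/s is 6606 s + 24 f = 1 h 50 min 6 s frame 24, i.e. 01:50:06;24.

01:50:06;24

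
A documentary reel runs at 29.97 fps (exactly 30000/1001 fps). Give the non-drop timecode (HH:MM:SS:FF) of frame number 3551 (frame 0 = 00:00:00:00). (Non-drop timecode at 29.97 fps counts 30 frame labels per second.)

3551 ÷ 30 = 118 full seconds, remainder 11 frames.
118 s = 0 h 1 min 58 s.
Timecode: 00:01:58:11.

00:01:58:11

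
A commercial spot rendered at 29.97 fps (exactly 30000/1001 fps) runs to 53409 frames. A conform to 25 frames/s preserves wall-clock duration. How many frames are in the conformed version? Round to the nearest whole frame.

Frames at target rate = 53409 × (25) / (30000/1001) = 17820803/400 ≈ 44552.007.
Nearest whole frame: 44552.

44552 frames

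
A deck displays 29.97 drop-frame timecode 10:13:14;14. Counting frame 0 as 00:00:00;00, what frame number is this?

As if non-drop at 30 labels/s: (10 × 3600 + 13 × 60 + 14) × 30 + 14 = 1103834.
Minute boundaries passed: 613; those not divisible by 10: 613 − 61 = 552; dropped labels = 2 × 552 = 1104.
Actual frame index = 1103834 − 1104 = 1102730.

1102730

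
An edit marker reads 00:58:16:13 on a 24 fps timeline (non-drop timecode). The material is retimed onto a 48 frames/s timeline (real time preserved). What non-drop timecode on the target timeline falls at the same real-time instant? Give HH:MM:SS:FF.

Source frame index: (0×3600 + 58×60 + 16) × 24 + 13 = 83917.
Real time: 83917 / (24) = 83917/24 s.
Target frame: (83917/24) × (48) = 167834.
At 48 labels/s: frame 167834 → 00:58:16:26.

00:58:16:26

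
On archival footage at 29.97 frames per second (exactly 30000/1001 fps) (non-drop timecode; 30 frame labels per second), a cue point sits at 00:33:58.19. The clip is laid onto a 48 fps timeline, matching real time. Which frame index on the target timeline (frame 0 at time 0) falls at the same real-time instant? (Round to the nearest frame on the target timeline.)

Source frame index: (0×3600 + 33×60 + 58) × 30 + 19 = 61159.
Real time: 61159 / (30000/1001) = 61220159/30000 s.
Target frame: (61220159/30000) × (48) = 61220159/625 ≈ 97952.254 → 97952.

frame 97952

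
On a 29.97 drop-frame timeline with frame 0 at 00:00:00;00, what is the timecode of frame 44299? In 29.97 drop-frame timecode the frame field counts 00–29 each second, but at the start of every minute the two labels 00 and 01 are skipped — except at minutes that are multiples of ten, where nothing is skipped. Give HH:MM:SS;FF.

Each 10-minute DF block holds 10 × 60 × 30 − 9 × 2 = 17982 frames. 44299 ÷ 17982 → 2 full blocks, remainder 8335.
Within the partial block the first minute is 1800 frames and each further minute 1798, so 4 further minute boundaries passed. Total skipped labels = 18 × 2 + 2 × 4 = 44.
Non-drop label index = 44299 + 44 = 44343; at 30 labels/s that is 00:24:38:03, i.e. DF 00:24:38;03.

00:24:38;03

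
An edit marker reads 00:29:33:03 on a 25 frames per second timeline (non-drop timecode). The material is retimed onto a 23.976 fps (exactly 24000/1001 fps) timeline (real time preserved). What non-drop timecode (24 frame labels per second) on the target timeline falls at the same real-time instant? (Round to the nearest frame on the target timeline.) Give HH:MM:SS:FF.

Source frame index: (0×3600 + 29×60 + 33) × 25 + 3 = 44328.
Real time: 44328 / (25) = 44328/25 s.
Target frame: (44328/25) × (24000/1001) = 42554880/1001 ≈ 42512.368 → 42512.
At 24 labels/s: frame 42512 → 00:29:31:08.

00:29:31:08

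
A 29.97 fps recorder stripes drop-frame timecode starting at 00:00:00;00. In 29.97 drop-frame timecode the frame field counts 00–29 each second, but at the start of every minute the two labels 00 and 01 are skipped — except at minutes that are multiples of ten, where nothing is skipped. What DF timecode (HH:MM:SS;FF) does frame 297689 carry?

Ten DF minutes hold 17982 frames, so frame 297689 lies in block 16 (frames 287712–305693) with 9977 frames into that block.
The block's first minute is 1800 frames and the rest 1798 each; 9977 frames reaches minute 5, so 16 × 18 + 5 × 2 = 298 labels have been skipped so far.
Adding those back, label number 297689 + 298 = 297987 at 30 labels/s is 9932 s + 27 f = 2 h 45 min 32 s frame 27, i.e. 02:45:32;27.

02:45:32;27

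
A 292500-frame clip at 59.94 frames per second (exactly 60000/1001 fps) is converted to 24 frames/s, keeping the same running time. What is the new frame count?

Target frames = source frames × (target rate / source rate) = 292500 × (24)/(60000/1001) = 292500 × 1001/2500 = 117117.

117117 frames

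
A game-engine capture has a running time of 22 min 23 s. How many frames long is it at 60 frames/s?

22 min 23 s = 1343 s.
Frames = 1343 × 60 = 80580.

80580 frames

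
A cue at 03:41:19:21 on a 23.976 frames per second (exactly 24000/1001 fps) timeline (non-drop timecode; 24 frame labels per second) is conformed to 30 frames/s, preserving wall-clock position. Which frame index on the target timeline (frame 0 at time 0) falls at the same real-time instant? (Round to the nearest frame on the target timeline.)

Source frame index: (3×3600 + 41×60 + 19) × 24 + 21 = 318717.
Real time: 318717 / (24000/1001) = 106345239/8000 s.
Target frame: (106345239/8000) × (30) = 319035717/800 ≈ 398794.646 → 398795.

frame 398795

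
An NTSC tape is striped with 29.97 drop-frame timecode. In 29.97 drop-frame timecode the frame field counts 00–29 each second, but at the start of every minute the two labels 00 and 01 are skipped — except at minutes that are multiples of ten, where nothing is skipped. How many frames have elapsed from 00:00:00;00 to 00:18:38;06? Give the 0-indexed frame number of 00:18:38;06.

As if non-drop at 30 labels/s: (0 × 3600 + 18 × 60 + 38) × 30 + 6 = 33546.
Minute boundaries passed: 18; those not divisible by 10: 18 − 1 = 17; dropped labels = 2 × 17 = 34.
Actual frame index = 33546 − 34 = 33512.

33512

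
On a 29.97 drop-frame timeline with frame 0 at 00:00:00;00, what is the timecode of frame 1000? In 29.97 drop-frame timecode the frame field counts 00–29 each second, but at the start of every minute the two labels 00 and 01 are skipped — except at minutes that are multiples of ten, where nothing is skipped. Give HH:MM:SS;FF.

00:00:33;10

Ten DF minutes hold 17982 frames, so frame 1000 lies in block 0 (frames 0–17981) with 1000 frames into that block.
The block's first minute is 1800 frames and the rest 1798 each; 1000 frames reaches minute 0, so 0 × 18 + 0 × 2 = 0 labels have been skipped so far.
Adding those back, label number 1000 + 0 = 1000 at 30 labels/s is 33 s + 10 f = 0 h 0 min 33 s frame 10, i.e. 00:00:33;10.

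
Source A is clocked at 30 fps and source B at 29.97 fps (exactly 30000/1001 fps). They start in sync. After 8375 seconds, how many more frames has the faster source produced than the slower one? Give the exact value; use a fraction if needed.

A emits 30 × 8375 = 251250 frames; B emits 30000/1001 × 8375 = 251250000/1001.
Difference = 251250/1001 frames (≈ 250.9990); B is behind A.

251250/1001 frames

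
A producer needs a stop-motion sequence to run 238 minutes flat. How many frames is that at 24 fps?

238 min = 14280 s.
Frames = 14280 × 24 = 342720.

342720 frames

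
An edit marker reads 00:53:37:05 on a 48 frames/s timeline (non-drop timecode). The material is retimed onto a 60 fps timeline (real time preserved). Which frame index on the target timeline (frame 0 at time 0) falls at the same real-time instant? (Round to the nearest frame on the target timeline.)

frame 193026

Source frame index: (0×3600 + 53×60 + 37) × 48 + 5 = 154421.
Real time: 154421 / (48) = 154421/48 s.
Target frame: (154421/48) × (60) = 772105/4 ≈ 193026.250 → 193026.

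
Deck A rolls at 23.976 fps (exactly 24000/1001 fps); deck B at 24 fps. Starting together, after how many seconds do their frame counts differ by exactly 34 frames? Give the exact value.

The gap grows by |24 − 24000/1001| = 24/1001 frames per second.
Time for a 34-frame gap: 34 ÷ (24/1001) = 17017/12 s.

17017/12 seconds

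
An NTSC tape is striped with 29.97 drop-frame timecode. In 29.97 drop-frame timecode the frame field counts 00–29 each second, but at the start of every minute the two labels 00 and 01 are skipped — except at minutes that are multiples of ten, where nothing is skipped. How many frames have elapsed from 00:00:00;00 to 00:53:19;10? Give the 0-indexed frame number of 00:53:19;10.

As if non-drop at 30 labels/s: (0 × 3600 + 53 × 60 + 19) × 30 + 10 = 95980.
Minute boundaries passed: 53; those not divisible by 10: 53 − 5 = 48; dropped labels = 2 × 48 = 96.
Actual frame index = 95980 − 96 = 95884.

95884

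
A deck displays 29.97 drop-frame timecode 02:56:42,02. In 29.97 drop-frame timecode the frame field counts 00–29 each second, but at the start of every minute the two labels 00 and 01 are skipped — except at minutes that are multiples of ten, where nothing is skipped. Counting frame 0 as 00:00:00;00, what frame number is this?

Complete 10-minute blocks: 17, each 17982 frames → 305694.
Remaining 6 whole minutes in the current block: 1800 + 5 × 1798 = 10790 frames.
Within the current minute: 42 × 30 + 2 − 2 = 1260 (labels ;00/;01 skipped at this minute). Total = 305694 + 10790 + 1260 = 317744.

317744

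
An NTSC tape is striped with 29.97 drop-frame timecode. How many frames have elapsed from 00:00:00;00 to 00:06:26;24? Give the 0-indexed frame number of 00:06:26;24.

Complete 10-minute blocks: 0, each 17982 frames → 0.
Remaining 6 whole minutes in the current block: 1800 + 5 × 1798 = 10790 frames.
Within the current minute: 26 × 30 + 24 − 2 = 802 (labels ;00/;01 skipped at this minute). Total = 0 + 10790 + 802 = 11592.

11592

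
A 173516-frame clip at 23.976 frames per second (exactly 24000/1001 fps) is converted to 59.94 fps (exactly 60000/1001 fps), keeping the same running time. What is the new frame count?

433790 frames

Target frames = source frames × (target rate / source rate) = 173516 × (60000/1001)/(24000/1001) = 173516 × 5/2 = 433790.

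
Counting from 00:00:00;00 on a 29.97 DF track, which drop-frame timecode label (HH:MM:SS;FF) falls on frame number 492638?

04:33:57;20

Ten DF minutes hold 17982 frames, so frame 492638 lies in block 27 (frames 485514–503495) with 7124 frames into that block.
The block's first minute is 1800 frames and the rest 1798 each; 7124 frames reaches minute 3, so 27 × 18 + 3 × 2 = 492 labels have been skipped so far.
Adding those back, label number 492638 + 492 = 493130 at 30 labels/s is 16437 s + 20 f = 4 h 33 min 57 s frame 20, i.e. 04:33:57;20.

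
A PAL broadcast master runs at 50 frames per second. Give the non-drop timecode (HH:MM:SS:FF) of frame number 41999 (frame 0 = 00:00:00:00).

00:13:59:49

41999 ÷ 50 = 839 full seconds, remainder 49 frames.
839 s = 0 h 13 min 59 s.
Timecode: 00:13:59:49.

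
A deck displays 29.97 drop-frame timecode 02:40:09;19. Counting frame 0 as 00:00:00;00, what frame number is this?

As if non-drop at 30 labels/s: (2 × 3600 + 40 × 60 + 9) × 30 + 19 = 288289.
Minute boundaries passed: 160; those not divisible by 10: 160 − 16 = 144; dropped labels = 2 × 144 = 288.
Actual frame index = 288289 − 288 = 288001.

288001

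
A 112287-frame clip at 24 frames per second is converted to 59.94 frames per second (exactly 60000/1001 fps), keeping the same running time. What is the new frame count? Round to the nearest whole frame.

280437 frames

Frames at target rate = 112287 × (60000/1001) / (24) = 40102500/143 ≈ 280437.063.
Nearest whole frame: 280437.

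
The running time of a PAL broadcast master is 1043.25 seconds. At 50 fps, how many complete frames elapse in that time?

52162 frames

Frames = 1043.25 × 50 = 104325/2 ≈ 52162.5000.
Complete frames: 52162.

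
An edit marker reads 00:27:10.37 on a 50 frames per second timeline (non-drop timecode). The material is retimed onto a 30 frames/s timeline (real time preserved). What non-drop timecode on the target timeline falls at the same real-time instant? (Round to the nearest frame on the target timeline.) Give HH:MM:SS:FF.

Source frame index: (0×3600 + 27×60 + 10) × 50 + 37 = 81537.
Real time: 81537 / (50) = 81537/50 s.
Target frame: (81537/50) × (30) = 244611/5 ≈ 48922.200 → 48922.
At 30 labels/s: frame 48922 → 00:27:10:22.

00:27:10:22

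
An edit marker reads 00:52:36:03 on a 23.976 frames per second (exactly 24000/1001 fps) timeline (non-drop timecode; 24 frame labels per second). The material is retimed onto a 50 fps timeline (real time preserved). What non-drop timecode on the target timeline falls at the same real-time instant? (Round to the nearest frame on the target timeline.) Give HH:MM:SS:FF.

00:52:39:14

Source frame index: (0×3600 + 52×60 + 36) × 24 + 3 = 75747.
Real time: 75747 / (24000/1001) = 25274249/8000 s.
Target frame: (25274249/8000) × (50) = 25274249/160 ≈ 157964.056 → 157964.
At 50 labels/s: frame 157964 → 00:52:39:14.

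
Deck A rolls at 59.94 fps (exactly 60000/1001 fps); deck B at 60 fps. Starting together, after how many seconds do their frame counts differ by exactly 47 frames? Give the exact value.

The gap grows by |60 − 60000/1001| = 60/1001 frames per second.
Time for a 47-frame gap: 47 ÷ (60/1001) = 47047/60 s.

47047/60 seconds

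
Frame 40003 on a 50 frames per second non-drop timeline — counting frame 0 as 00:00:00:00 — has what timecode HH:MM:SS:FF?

00:13:20:03

40003 ÷ 50 = 800 full seconds, remainder 3 frames.
800 s = 0 h 13 min 20 s.
Timecode: 00:13:20:03.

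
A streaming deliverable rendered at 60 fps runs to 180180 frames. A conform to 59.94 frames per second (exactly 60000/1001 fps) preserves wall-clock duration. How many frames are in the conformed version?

Target frames = source frames × (target rate / source rate) = 180180 × (60000/1001)/(60) = 180180 × 1000/1001 = 180000.

180000 frames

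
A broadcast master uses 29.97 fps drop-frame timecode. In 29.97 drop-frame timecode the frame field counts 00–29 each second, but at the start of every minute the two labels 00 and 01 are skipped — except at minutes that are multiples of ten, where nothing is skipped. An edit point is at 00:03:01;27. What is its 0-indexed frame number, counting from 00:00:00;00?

5451

Complete 10-minute blocks: 0, each 17982 frames → 0.
Remaining 3 whole minutes in the current block: 1800 + 2 × 1798 = 5396 frames.
Within the current minute: 1 × 30 + 27 − 2 = 55 (labels ;00/;01 skipped at this minute). Total = 0 + 5396 + 55 = 5451.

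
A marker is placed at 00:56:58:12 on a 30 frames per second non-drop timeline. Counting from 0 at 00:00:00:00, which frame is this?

102552

Total seconds to the label: (0 × 3600 + 56 × 60 + 58) = 3418.
Frame index = 3418 × 30 + 12 = 102552.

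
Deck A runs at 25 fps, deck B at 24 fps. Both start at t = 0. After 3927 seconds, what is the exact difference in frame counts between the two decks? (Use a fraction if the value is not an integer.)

A emits 25 × 3927 = 98175 frames; B emits 24 × 3927 = 94248.
Difference = 3927 frames; B is behind A.

3927 frames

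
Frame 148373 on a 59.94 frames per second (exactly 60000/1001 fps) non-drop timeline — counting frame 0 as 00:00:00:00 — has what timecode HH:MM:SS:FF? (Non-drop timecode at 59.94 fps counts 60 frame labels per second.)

00:41:12:53

148373 ÷ 60 = 2472 full seconds, remainder 53 frames.
2472 s = 0 h 41 min 12 s.
Timecode: 00:41:12:53.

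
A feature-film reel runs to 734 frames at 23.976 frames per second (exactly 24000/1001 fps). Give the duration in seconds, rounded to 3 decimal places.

30.614 seconds

Running time = 734 × 1001/24000 = 367367/12000 s ≈ 30.614 s.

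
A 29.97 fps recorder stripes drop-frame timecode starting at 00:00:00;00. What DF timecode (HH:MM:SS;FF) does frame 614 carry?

Each 10-minute DF block holds 10 × 60 × 30 − 9 × 2 = 17982 frames. 614 ÷ 17982 → 0 full blocks, remainder 614.
Within the partial block the first minute is 1800 frames and each further minute 1798, so 0 further minute boundaries passed. Total skipped labels = 18 × 0 + 2 × 0 = 0.
Non-drop label index = 614 + 0 = 614; at 30 labels/s that is 00:00:20:14, i.e. DF 00:00:20;14.

00:00:20;14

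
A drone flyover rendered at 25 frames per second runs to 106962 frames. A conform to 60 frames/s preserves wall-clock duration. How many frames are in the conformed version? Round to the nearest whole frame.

Frames at target rate = 106962 × (60) / (25) = 1283544/5 ≈ 256708.800.
Nearest whole frame: 256709.

256709 frames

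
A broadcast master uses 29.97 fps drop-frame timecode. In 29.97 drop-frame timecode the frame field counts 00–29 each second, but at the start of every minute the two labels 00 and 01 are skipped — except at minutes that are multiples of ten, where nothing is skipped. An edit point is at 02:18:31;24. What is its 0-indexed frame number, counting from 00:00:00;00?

As if non-drop at 30 labels/s: (2 × 3600 + 18 × 60 + 31) × 30 + 24 = 249354.
Minute boundaries passed: 138; those not divisible by 10: 138 − 13 = 125; dropped labels = 2 × 125 = 250.
Actual frame index = 249354 − 250 = 249104.

249104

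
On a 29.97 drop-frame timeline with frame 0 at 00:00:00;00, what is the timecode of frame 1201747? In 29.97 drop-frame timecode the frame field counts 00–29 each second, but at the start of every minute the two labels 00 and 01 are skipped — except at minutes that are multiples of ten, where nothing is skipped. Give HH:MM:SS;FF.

11:08:18;11

Ten DF minutes hold 17982 frames, so frame 1201747 lies in block 66 (frames 1186812–1204793) with 14935 frames into that block.
The block's first minute is 1800 frames and the rest 1798 each; 14935 frames reaches minute 8, so 66 × 18 + 8 × 2 = 1204 labels have been skipped so far.
Adding those back, label number 1201747 + 1204 = 1202951 at 30 labels/s is 40098 s + 11 f = 11 h 8 min 18 s frame 11, i.e. 11:08:18;11.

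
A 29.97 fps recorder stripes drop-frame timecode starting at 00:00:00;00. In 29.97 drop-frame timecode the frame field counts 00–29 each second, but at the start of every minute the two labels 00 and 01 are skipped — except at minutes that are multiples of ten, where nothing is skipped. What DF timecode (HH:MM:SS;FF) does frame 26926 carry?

Ten DF minutes hold 17982 frames, so frame 26926 lies in block 1 (frames 17982–35963) with 8944 frames into that block.
The block's first minute is 1800 frames and the rest 1798 each; 8944 frames reaches minute 4, so 1 × 18 + 4 × 2 = 26 labels have been skipped so far.
Adding those back, label number 26926 + 26 = 26952 at 30 labels/s is 898 s + 12 f = 0 h 14 min 58 s frame 12, i.e. 00:14:58;12.

00:14:58;12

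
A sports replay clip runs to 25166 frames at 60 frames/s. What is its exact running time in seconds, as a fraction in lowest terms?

12583/30 seconds

Running time = 25166 ÷ (60) = 25166 × 1/60 = 12583/30 s.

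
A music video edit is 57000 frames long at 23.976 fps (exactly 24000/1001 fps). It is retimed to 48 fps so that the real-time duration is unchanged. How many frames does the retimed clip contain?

114114 frames

Target frames = source frames × (target rate / source rate) = 57000 × (48)/(24000/1001) = 57000 × 1001/500 = 114114.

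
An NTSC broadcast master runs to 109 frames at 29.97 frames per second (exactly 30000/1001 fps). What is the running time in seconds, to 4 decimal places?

3.6370 seconds

Running time = 109 × 1001/30000 = 109109/30000 s ≈ 3.6370 s.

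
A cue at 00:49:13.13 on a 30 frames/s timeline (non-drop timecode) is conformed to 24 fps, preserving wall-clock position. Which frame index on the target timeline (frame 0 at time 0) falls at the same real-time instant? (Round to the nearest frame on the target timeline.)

Source frame index: (0×3600 + 49×60 + 13) × 30 + 13 = 88603.
Real time: 88603 / (30) = 88603/30 s.
Target frame: (88603/30) × (24) = 354412/5 ≈ 70882.400 → 70882.

frame 70882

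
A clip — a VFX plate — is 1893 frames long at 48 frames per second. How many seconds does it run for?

39.4375 seconds

Running time = 1893 / (48) = 39.4375 s.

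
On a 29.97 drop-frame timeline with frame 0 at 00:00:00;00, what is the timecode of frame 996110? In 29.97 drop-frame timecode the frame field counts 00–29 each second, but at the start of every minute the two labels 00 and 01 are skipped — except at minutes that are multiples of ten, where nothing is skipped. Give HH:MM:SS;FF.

09:13:56;26

Ten DF minutes hold 17982 frames, so frame 996110 lies in block 55 (frames 989010–1006991) with 7100 frames into that block.
The block's first minute is 1800 frames and the rest 1798 each; 7100 frames reaches minute 3, so 55 × 18 + 3 × 2 = 996 labels have been skipped so far.
Adding those back, label number 996110 + 996 = 997106 at 30 labels/s is 33236 s + 26 f = 9 h 13 min 56 s frame 26, i.e. 09:13:56;26.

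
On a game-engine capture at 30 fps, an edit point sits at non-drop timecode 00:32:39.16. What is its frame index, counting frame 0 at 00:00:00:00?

Total seconds to the label: (0 × 3600 + 32 × 60 + 39) = 1959.
Frame index = 1959 × 30 + 16 = 58786.

frame 58786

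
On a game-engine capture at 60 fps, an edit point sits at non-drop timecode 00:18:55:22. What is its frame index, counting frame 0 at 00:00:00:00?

68122

Total seconds to the label: (0 × 3600 + 18 × 60 + 55) = 1135.
Frame index = 1135 × 60 + 22 = 68122.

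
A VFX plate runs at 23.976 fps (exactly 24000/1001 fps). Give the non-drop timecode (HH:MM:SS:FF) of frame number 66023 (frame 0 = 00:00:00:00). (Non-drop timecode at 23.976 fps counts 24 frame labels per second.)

66023 ÷ 24 = 2750 full seconds, remainder 23 frames.
2750 s = 0 h 45 min 50 s.
Timecode: 00:45:50:23.

00:45:50:23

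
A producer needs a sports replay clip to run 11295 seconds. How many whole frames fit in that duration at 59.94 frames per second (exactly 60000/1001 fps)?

Frames = 11295 × 60000/1001 = 677700000/1001 ≈ 677022.9770.
Complete frames: 677022.

677022 frames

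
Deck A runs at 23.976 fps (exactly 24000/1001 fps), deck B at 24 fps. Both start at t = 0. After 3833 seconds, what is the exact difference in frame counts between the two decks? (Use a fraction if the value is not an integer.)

91992/1001 frames

A emits 24000/1001 × 3833 = 91992000/1001 frames; B emits 24 × 3833 = 91992.
Difference = 91992/1001 frames (≈ 91.9001); B is ahead of A.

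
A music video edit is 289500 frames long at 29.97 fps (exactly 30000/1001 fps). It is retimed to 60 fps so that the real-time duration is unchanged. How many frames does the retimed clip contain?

579579 frames

Target frames = source frames × (target rate / source rate) = 289500 × (60)/(30000/1001) = 289500 × 1001/500 = 579579.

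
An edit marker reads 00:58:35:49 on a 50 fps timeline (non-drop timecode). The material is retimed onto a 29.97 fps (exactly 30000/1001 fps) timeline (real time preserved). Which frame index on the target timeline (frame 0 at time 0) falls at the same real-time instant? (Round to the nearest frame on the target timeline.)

Source frame index: (0×3600 + 58×60 + 35) × 50 + 49 = 175799.
Real time: 175799 / (50) = 175799/50 s.
Target frame: (175799/50) × (30000/1001) = 8113800/77 ≈ 105374.026 → 105374.

frame 105374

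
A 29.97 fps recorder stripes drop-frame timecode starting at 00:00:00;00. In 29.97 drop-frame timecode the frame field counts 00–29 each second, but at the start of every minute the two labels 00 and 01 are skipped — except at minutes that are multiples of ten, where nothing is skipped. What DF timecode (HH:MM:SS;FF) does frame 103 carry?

00:00:03;13

Each 10-minute DF block holds 10 × 60 × 30 − 9 × 2 = 17982 frames. 103 ÷ 17982 → 0 full blocks, remainder 103.
Within the partial block the first minute is 1800 frames and each further minute 1798, so 0 further minute boundaries passed. Total skipped labels = 18 × 0 + 2 × 0 = 0.
Non-drop label index = 103 + 0 = 103; at 30 labels/s that is 00:00:03:13, i.e. DF 00:00:03;13.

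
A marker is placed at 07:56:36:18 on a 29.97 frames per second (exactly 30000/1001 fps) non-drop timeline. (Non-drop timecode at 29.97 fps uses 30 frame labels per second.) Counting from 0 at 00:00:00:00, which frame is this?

Total seconds to the label: (7 × 3600 + 56 × 60 + 36) = 28596.
Frame index = 28596 × 30 + 18 = 857898.

frame 857898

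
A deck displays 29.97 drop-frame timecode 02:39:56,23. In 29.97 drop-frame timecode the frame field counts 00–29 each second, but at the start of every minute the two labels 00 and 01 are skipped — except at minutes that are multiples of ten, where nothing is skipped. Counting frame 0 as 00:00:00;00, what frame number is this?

Complete 10-minute blocks: 15, each 17982 frames → 269730.
Remaining 9 whole minutes in the current block: 1800 + 8 × 1798 = 16184 frames.
Within the current minute: 56 × 30 + 23 − 2 = 1701 (labels ;00/;01 skipped at this minute). Total = 269730 + 16184 + 1701 = 287615.

287615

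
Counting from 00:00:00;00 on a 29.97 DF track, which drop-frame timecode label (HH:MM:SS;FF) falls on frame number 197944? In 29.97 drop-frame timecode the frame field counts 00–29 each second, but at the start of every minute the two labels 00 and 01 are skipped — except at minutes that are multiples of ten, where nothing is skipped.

01:50:04;22

Each 10-minute DF block holds 10 × 60 × 30 − 9 × 2 = 17982 frames. 197944 ÷ 17982 → 11 full blocks, remainder 142.
Within the partial block the first minute is 1800 frames and each further minute 1798, so 0 further minute boundaries passed. Total skipped labels = 18 × 11 + 2 × 0 = 198.
Non-drop label index = 197944 + 198 = 198142; at 30 labels/s that is 01:50:04:22, i.e. DF 01:50:04;22.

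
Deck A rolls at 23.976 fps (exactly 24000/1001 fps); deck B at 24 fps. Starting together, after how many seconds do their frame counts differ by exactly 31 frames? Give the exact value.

The gap grows by |24 − 24000/1001| = 24/1001 frames per second.
Time for a 31-frame gap: 31 ÷ (24/1001) = 31031/24 s.

31031/24 seconds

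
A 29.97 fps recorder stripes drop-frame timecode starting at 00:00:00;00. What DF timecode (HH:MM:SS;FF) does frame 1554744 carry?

Each 10-minute DF block holds 10 × 60 × 30 − 9 × 2 = 17982 frames. 1554744 ÷ 17982 → 86 full blocks, remainder 8292.
Within the partial block the first minute is 1800 frames and each further minute 1798, so 4 further minute boundaries passed. Total skipped labels = 18 × 86 + 2 × 4 = 1556.
Non-drop label index = 1554744 + 1556 = 1556300; at 30 labels/s that is 14:24:36:20, i.e. DF 14:24:36;20.

14:24:36;20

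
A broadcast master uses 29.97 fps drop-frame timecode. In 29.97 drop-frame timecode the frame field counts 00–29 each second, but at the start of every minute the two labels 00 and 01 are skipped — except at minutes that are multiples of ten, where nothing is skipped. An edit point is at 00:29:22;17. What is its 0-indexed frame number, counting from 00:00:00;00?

As if non-drop at 30 labels/s: (0 × 3600 + 29 × 60 + 22) × 30 + 17 = 52877.
Minute boundaries passed: 29; those not divisible by 10: 29 − 2 = 27; dropped labels = 2 × 27 = 54.
Actual frame index = 52877 − 54 = 52823.

52823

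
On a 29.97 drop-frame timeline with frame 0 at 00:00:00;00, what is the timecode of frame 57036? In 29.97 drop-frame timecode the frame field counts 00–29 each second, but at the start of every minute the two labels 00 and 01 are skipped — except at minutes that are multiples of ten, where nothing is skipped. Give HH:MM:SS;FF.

Each 10-minute DF block holds 10 × 60 × 30 − 9 × 2 = 17982 frames. 57036 ÷ 17982 → 3 full blocks, remainder 3090.
Within the partial block the first minute is 1800 frames and each further minute 1798, so 1 further minute boundary passed. Total skipped labels = 18 × 3 + 2 × 1 = 56.
Non-drop label index = 57036 + 56 = 57092; at 30 labels/s that is 00:31:43:02, i.e. DF 00:31:43;02.

00:31:43;02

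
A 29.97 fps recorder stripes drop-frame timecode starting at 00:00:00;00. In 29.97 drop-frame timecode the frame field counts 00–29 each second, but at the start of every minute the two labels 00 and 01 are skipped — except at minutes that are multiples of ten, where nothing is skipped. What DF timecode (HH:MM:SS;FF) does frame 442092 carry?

Each 10-minute DF block holds 10 × 60 × 30 − 9 × 2 = 17982 frames. 442092 ÷ 17982 → 24 full blocks, remainder 10524.
Within the partial block the first minute is 1800 frames and each further minute 1798, so 5 further minute boundaries passed. Total skipped labels = 18 × 24 + 2 × 5 = 442.
Non-drop label index = 442092 + 442 = 442534; at 30 labels/s that is 04:05:51:04, i.e. DF 04:05:51;04.

04:05:51;04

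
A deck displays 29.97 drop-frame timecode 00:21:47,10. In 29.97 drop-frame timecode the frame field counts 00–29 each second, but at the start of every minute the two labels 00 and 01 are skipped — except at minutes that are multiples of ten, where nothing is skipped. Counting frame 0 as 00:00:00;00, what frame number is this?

Complete 10-minute blocks: 2, each 17982 frames → 35964.
Remaining 1 whole minute in the current block: 1800 + 0 × 1798 = 1800 frames.
Within the current minute: 47 × 30 + 10 − 2 = 1418 (labels ;00/;01 skipped at this minute). Total = 35964 + 1800 + 1418 = 39182.

39182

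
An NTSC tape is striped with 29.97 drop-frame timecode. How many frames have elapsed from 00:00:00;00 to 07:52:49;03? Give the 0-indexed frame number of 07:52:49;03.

850223

As if non-drop at 30 labels/s: (7 × 3600 + 52 × 60 + 49) × 30 + 3 = 851073.
Minute boundaries passed: 472; those not divisible by 10: 472 − 47 = 425; dropped labels = 2 × 425 = 850.
Actual frame index = 851073 − 850 = 850223.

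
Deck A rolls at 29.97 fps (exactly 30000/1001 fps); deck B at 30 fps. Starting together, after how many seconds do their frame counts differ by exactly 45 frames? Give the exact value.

The gap grows by |30 − 30000/1001| = 30/1001 frames per second.
Time for a 45-frame gap: 45 ÷ (30/1001) = 1501.5 s.

1501.5 seconds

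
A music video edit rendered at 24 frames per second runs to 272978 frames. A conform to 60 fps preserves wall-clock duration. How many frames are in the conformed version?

682445 frames

Target frames = source frames × (target rate / source rate) = 272978 × (60)/(24) = 272978 × 5/2 = 682445.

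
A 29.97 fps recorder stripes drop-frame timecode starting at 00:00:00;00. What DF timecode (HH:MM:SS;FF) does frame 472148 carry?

Each 10-minute DF block holds 10 × 60 × 30 − 9 × 2 = 17982 frames. 472148 ÷ 17982 → 26 full blocks, remainder 4616.
Within the partial block the first minute is 1800 frames and each further minute 1798, so 2 further minute boundaries passed. Total skipped labels = 18 × 26 + 2 × 2 = 472.
Non-drop label index = 472148 + 472 = 472620; at 30 labels/s that is 04:22:34:00, i.e. DF 04:22:34;00.

04:22:34;00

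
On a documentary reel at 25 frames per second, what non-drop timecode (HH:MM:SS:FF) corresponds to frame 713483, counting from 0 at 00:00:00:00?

713483 ÷ 25 = 28539 full seconds, remainder 8 frames.
28539 s = 7 h 55 min 39 s.
Timecode: 07:55:39:08.

07:55:39:08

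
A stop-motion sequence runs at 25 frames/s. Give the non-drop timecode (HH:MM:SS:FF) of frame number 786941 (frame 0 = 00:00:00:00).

08:44:37:16

786941 ÷ 25 = 31477 full seconds, remainder 16 frames.
31477 s = 8 h 44 min 37 s.
Timecode: 08:44:37:16.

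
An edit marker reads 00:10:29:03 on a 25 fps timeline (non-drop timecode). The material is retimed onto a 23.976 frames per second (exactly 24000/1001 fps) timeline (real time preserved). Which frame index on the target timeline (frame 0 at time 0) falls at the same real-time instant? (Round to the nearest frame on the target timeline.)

frame 15084

Source frame index: (0×3600 + 10×60 + 29) × 25 + 3 = 15728.
Real time: 15728 / (25) = 15728/25 s.
Target frame: (15728/25) × (24000/1001) = 15098880/1001 ≈ 15083.796 → 15084.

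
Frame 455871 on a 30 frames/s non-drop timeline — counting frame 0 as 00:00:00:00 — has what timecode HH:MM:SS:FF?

04:13:15:21

455871 ÷ 30 = 15195 full seconds, remainder 21 frames.
15195 s = 4 h 13 min 15 s.
Timecode: 04:13:15:21.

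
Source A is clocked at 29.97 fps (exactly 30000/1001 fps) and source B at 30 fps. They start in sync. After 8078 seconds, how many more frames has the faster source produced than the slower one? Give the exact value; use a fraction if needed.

34620/143 frames

A emits 30000/1001 × 8078 = 34620000/143 frames; B emits 30 × 8078 = 242340.
Difference = 34620/143 frames (≈ 242.0979); B is ahead of A.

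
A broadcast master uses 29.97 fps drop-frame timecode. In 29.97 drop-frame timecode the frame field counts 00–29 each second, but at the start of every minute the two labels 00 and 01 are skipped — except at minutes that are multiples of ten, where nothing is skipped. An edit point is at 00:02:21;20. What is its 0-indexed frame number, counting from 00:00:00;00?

4246

As if non-drop at 30 labels/s: (0 × 3600 + 2 × 60 + 21) × 30 + 20 = 4250.
Minute boundaries passed: 2; those not divisible by 10: 2 − 0 = 2; dropped labels = 2 × 2 = 4.
Actual frame index = 4250 − 4 = 4246.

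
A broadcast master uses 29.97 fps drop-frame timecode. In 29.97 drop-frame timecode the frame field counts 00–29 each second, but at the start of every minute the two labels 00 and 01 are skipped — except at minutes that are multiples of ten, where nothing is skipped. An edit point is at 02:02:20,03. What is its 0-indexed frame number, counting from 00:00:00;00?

219983

As if non-drop at 30 labels/s: (2 × 3600 + 2 × 60 + 20) × 30 + 3 = 220203.
Minute boundaries passed: 122; those not divisible by 10: 122 − 12 = 110; dropped labels = 2 × 110 = 220.
Actual frame index = 220203 − 220 = 219983.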